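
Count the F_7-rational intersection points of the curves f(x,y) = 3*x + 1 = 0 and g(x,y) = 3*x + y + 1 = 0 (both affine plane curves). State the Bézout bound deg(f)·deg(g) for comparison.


Common zeros: {(2, 0)}; count = 1; Bézout bound = 1.

deg(f) = 1, deg(g) = 1, so Bézout bound = 1.
Scan x ∈ F_7. For each x, list the y ∈ F_7 with f(x, y) ≡ 0 and those with g(x, y) ≡ 0 (mod 7); the common zeros in that column are the intersection.
  x = 0: f ≡ 0 at y ∈ ∅; g ≡ 0 at y ∈ {6}; common: ∅.
  x = 1: f ≡ 0 at y ∈ ∅; g ≡ 0 at y ∈ {3}; common: ∅.
  x = 2: f ≡ 0 at y ∈ {0, 1, 2, 3, 4, 5, 6}; g ≡ 0 at y ∈ {0}; common: {0}.
  x = 3: f ≡ 0 at y ∈ ∅; g ≡ 0 at y ∈ {4}; common: ∅.
  x = 4: f ≡ 0 at y ∈ ∅; g ≡ 0 at y ∈ {1}; common: ∅.
  x = 5: f ≡ 0 at y ∈ ∅; g ≡ 0 at y ∈ {5}; common: ∅.
  x = 6: f ≡ 0 at y ∈ ∅; g ≡ 0 at y ∈ {2}; common: ∅.
Collecting: common zeros = {(2, 0)}, so the count is 1.
Comparison with the Bézout bound: 1 ≤ 1 = deg(f)·deg(g), as expected for curves with no common component (the bound is attained).


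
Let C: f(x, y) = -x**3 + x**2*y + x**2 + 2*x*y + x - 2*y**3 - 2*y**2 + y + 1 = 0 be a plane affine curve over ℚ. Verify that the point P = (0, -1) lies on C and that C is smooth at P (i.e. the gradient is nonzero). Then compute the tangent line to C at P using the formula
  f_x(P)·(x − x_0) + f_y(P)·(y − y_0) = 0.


Tangent line at P: -x - y - 1 = 0.

Step 1: f(0, -1) = 0, so P lies on C.
Step 2: partial derivatives
  f_x(x, y) = -3*x**2 + 2*x*y + 2*x + 2*y + 1, f_y(x, y) = x**2 + 2*x - 6*y**2 - 4*y + 1.
  f_x(P) = -1, f_y(P) = -1 (gradient nonzero, so P is smooth).
Step 3: tangent line at P: -1·(x − 0) + -1·(y − -1) = 0.
Expanding: -x - y - 1 = 0.


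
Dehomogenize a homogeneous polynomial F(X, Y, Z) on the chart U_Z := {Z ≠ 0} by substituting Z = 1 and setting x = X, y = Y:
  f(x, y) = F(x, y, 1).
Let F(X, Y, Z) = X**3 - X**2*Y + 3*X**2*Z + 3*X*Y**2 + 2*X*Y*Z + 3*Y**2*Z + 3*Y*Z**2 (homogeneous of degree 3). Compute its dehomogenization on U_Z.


f(x, y) = x**3 - x**2*y + 3*x**2 + 3*x*y**2 + 2*x*y + 3*y**2 + 3*y

On U_Z we set Z = 1. Each monomial c·X^i·Y^j·Z^k in F becomes c·x^i·y^j·1^k = c·x^i·y^j.
Substituting Z = 1: F(X, Y, 1) = x**3 - x**2*y + 3*x**2 + 3*x*y**2 + 2*x*y + 3*y**2 + 3*y.
Note: deg(f) ≤ deg(F) = 3; strict inequality happens when F is divisible by Z (lost terms).


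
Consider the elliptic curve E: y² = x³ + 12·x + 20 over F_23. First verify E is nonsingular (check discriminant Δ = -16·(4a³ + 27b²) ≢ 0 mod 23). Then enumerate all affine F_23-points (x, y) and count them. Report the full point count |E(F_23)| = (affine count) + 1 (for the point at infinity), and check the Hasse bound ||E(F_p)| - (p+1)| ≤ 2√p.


Affine points = {(2, 11), (2, 12), (6, 3), (6, 20), (9, 11), (9, 12), (10, 6), (10, 17), (12, 11), (12, 12), (13, 2), (13, 21), (17, 10), (17, 13), (19, 0), (20, 7), (20, 16)}; affine count = 17; |E(F_23)| = 18.

Discriminant check: Δ ∝ 4a³ + 27b² = 4·12³ + 27·20² = 4·1728 + 27·400 ≡ 2 (mod 23). Nonzero ⇒ E is nonsingular.
For each x ∈ F_23, compute rhs = x³ + 12·x + 20 mod 23, then count y ∈ F_23 with y² ≡ rhs.
  x = 0: rhs = 20, matching y values: none (0 points).
  x = 1: rhs = 10, matching y values: none (0 points).
  x = 2: rhs = 6, matching y values: 11, 12 (2 points).
  x = 3: rhs = 14, matching y values: none (0 points).
  x = 4: rhs = 17, matching y values: none (0 points).
  x = 5: rhs = 21, matching y values: none (0 points).
  x = 6: rhs = 9, matching y values: 3, 20 (2 points).
  x = 7: rhs = 10, matching y values: none (0 points).
  x = 8: rhs = 7, matching y values: none (0 points).
  x = 9: rhs = 6, matching y values: 11, 12 (2 points).
  x = 10: rhs = 13, matching y values: 6, 17 (2 points).
  x = 11: rhs = 11, matching y values: none (0 points).
  x = 12: rhs = 6, matching y values: 11, 12 (2 points).
  x = 13: rhs = 4, matching y values: 2, 21 (2 points).
  x = 14: rhs = 11, matching y values: none (0 points).
  x = 15: rhs = 10, matching y values: none (0 points).
  x = 16: rhs = 7, matching y values: none (0 points).
  x = 17: rhs = 8, matching y values: 10, 13 (2 points).
  x = 18: rhs = 19, matching y values: none (0 points).
  x = 19: rhs = 0, matching y values: 0 (1 points).
  x = 20: rhs = 3, matching y values: 7, 16 (2 points).
  x = 21: rhs = 11, matching y values: none (0 points).
  x = 22: rhs = 7, matching y values: none (0 points).
Total affine count: 17.
Full point count |E(F_23)| = 17 + 1 = 18.
Hasse bound: |18 − (23+1)| = |-6| = 6 ≤ 2√23 ≈ 9.5917 ✓.


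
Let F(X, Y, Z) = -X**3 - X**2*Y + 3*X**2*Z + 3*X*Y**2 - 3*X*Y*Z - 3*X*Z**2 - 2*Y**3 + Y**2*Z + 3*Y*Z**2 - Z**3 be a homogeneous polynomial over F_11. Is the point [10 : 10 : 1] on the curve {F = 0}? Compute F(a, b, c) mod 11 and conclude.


F(10,10,1) ≡ 1 (mod 11); P is NOT on the curve.

Evaluate F(10, 10, 1) term-by-term (mod 11).
  -X**3 ↦ -1·1000·1·1 = -1000
  -X**2*Y ↦ -1·100·10·1 = -1000
  3*X**2*Z ↦ 3·100·1·1 = 300
  3*X*Y**2 ↦ 3·10·100·1 = 3000
  -3*X*Y*Z ↦ -3·10·10·1 = -300
  -3*X*Z**2 ↦ -3·10·1·1 = -30
  -2*Y**3 ↦ -2·1·1000·1 = -2000
  Y**2*Z ↦ 1·1·100·1 = 100
  3*Y*Z**2 ↦ 3·1·10·1 = 30
  -Z**3 ↦ -1·1·1·1 = -1
Sum: F(10, 10, 1) = (-1000) + (-1000) + (300) + (3000) + (-300) + (-30) + (-2000) + (100) + (30) + (-1) = -901.
Reducing mod 11: -901 ≡ 1 (mod 11).
Since F(a, b, c) ≡ 1 ≠ 0 (mod 11), P does NOT lie on the curve.


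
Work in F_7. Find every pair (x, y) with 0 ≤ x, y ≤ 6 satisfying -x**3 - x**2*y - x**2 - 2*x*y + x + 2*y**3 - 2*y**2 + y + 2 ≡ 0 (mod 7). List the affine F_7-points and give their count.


Affine F_7-points: {(2, 2), (2, 3), (3, 6), (4, 2), (4, 4), (5, 2), (6, 4)}; count = 7.

For each of the 49 pairs (x, y) ∈ F_7², evaluate f(x, y) mod 7. Record the zeros.
  x = 0: [0↦2, 1↦3, 2↦5, 3↦6, 4↦4, 5↦4, 6↦4]  zeros at y ∈ ∅
  x = 1: [0↦1, 1↦6, 2↦5, 3↦3, 4↦5, 5↦2, 6↦6]  zeros at y ∈ ∅
  x = 2: [0↦6, 1↦6, 2↦0, 3↦0, 4↦4, 5↦3, 6↦2]  zeros at y ∈ {2, 3}
  x = 3: [0↦4, 1↦4, 2↦5, 3↦5, 4↦2, 5↦1, 6↦0]  zeros at y ∈ {6}
  x = 4: [0↦3, 1↦1, 2↦0, 3↦5, 4↦0, 5↦4, 6↦1]  zeros at y ∈ {2, 4}
  x = 5: [0↦4, 1↦5, 2↦0, 3↦1, 4↦6, 5↦6, 6↦6]  zeros at y ∈ {2}
  x = 6: [0↦1, 1↦3, 2↦6, 3↦1, 4↦0, 5↦1, 6↦2]  zeros at y ∈ {4}
Collecting zeros: affine points = {(2, 2), (2, 3), (3, 6), (4, 2), (4, 4), (5, 2), (6, 4)}.
Total count |C(F_7)_aff| = 7.


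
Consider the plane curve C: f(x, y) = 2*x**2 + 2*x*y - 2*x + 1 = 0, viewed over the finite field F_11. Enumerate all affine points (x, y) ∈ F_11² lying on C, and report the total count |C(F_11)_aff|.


Affine F_11-points: {(1, 5), (2, 7), (3, 7), (4, 1), (5, 8), (6, 5), (7, 1), (8, 6), (9, 6), (10, 8)}; count = 10.

For each of the 121 pairs (x, y) ∈ F_11², evaluate f(x, y) mod 11. Record the zeros.
  x = 0: [0↦1, 1↦1, 2↦1, 3↦1, 4↦1, 5↦1, 6↦1, 7↦1, 8↦1, 9↦1, 10↦1]  zeros at y ∈ ∅
  x = 1: [0↦1, 1↦3, 2↦5, 3↦7, 4↦9, 5↦0, 6↦2, 7↦4, 8↦6, 9↦8, 10↦10]  zeros at y ∈ {5}
  x = 2: [0↦5, 1↦9, 2↦2, 3↦6, 4↦10, 5↦3, 6↦7, 7↦0, 8↦4, 9↦8, 10↦1]  zeros at y ∈ {7}
  x = 3: [0↦2, 1↦8, 2↦3, 3↦9, 4↦4, 5↦10, 6↦5, 7↦0, 8↦6, 9↦1, 10↦7]  zeros at y ∈ {7}
  x = 4: [0↦3, 1↦0, 2↦8, 3↦5, 4↦2, 5↦10, 6↦7, 7↦4, 8↦1, 9↦9, 10↦6]  zeros at y ∈ {1}
  x = 5: [0↦8, 1↦7, 2↦6, 3↦5, 4↦4, 5↦3, 6↦2, 7↦1, 8↦0, 9↦10, 10↦9]  zeros at y ∈ {8}
  x = 6: [0↦6, 1↦7, 2↦8, 3↦9, 4↦10, 5↦0, 6↦1, 7↦2, 8↦3, 9↦4, 10↦5]  zeros at y ∈ {5}
  x = 7: [0↦8, 1↦0, 2↦3, 3↦6, 4↦9, 5↦1, 6↦4, 7↦7, 8↦10, 9↦2, 10↦5]  zeros at y ∈ {1}
  x = 8: [0↦3, 1↦8, 2↦2, 3↦7, 4↦1, 5↦6, 6↦0, 7↦5, 8↦10, 9↦4, 10↦9]  zeros at y ∈ {6}
  x = 9: [0↦2, 1↦9, 2↦5, 3↦1, 4↦8, 5↦4, 6↦0, 7↦7, 8↦3, 9↦10, 10↦6]  zeros at y ∈ {6}
  x = 10: [0↦5, 1↦3, 2↦1, 3↦10, 4↦8, 5↦6, 6↦4, 7↦2, 8↦0, 9↦9, 10↦7]  zeros at y ∈ {8}
Collecting zeros: affine points = {(1, 5), (2, 7), (3, 7), (4, 1), (5, 8), (6, 5), (7, 1), (8, 6), (9, 6), (10, 8)}.
Total count |C(F_11)_aff| = 10.


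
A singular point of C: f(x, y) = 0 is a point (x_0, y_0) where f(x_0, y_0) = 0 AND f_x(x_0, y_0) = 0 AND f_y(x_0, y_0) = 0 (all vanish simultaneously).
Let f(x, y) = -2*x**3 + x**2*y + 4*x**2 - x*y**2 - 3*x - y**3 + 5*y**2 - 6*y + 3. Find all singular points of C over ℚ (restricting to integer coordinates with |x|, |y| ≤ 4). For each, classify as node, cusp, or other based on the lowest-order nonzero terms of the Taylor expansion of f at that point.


Singular points: {(1, 1)}; classification: node.

Compute partial derivatives:
  f_x = -6*x**2 + 2*x*y + 8*x - y**2 - 3.
  f_y = x**2 - 2*x*y - 3*y**2 + 10*y - 6.
Scan x_0 ∈ {−4, ..., 4}. For each x_0, f_y(x_0, y) is a polynomial in y; find its integer roots y ∈ {−4, ..., 4}, then test f_x and f at those candidates.
  x = -4: f_y(-4, y) = -3*y**2 + 18*y + 10; no integer root y with |y| ≤ 4.
  x = -3: f_y(-3, y) = -3*y**2 + 16*y + 3; no integer root y with |y| ≤ 4.
  x = -2: f_y(-2, y) = -3*y**2 + 14*y - 2; no integer root y with |y| ≤ 4.
  x = -1: f_y(-1, y) = -3*y**2 + 12*y - 5; no integer root y with |y| ≤ 4.
  x = 0: f_y(0, y) = -3*y**2 + 10*y - 6; no integer root y with |y| ≤ 4.
  x = 1: f_y(1, y) = -3*y**2 + 8*y - 5; vanishes at y ∈ {1}. (1, 1): f_x = 0, f = 0 — SINGULAR.
  x = 2: f_y(2, y) = -3*y**2 + 6*y - 2; no integer root y with |y| ≤ 4.
  x = 3: f_y(3, y) = -3*y**2 + 4*y + 3; no integer root y with |y| ≤ 4.
  x = 4: f_y(4, y) = -3*y**2 + 2*y + 10; no integer root y with |y| ≤ 4.
Only singular point on the grid: (1, 1).
Classify: substitute x = 1 + u, y = 1 + v and expand: f = -2*u**3 + u**2*v - u**2 - u*v**2 - v**3 + v**2.
No constant or linear terms (consistent with a singular point). Quadratic part: -u**2 + v**2. Cubic part: -2*u**3 + u**2*v - u*v**2 - v**3.
The quadratic part v**2 - u**2 = (v − u)(v + u) splits into two distinct linear factors, so there are two distinct tangent lines y − 1 = ±(x − 1) — this is a node (ordinary double point).
Classification: node.


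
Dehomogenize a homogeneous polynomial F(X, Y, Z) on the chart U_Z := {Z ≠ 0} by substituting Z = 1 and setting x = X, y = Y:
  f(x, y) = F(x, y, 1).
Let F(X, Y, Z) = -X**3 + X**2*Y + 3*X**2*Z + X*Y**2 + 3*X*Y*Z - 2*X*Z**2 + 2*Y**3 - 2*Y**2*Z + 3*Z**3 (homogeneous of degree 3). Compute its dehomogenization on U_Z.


f(x, y) = -x**3 + x**2*y + 3*x**2 + x*y**2 + 3*x*y - 2*x + 2*y**3 - 2*y**2 + 3

On U_Z we set Z = 1. Each monomial c·X^i·Y^j·Z^k in F becomes c·x^i·y^j·1^k = c·x^i·y^j.
Substituting Z = 1: F(X, Y, 1) = -x**3 + x**2*y + 3*x**2 + x*y**2 + 3*x*y - 2*x + 2*y**3 - 2*y**2 + 3.
Note: deg(f) ≤ deg(F) = 3; strict inequality happens when F is divisible by Z (lost terms).


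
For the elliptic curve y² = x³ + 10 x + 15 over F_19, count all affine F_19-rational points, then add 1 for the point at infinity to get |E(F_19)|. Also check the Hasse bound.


Affine points = {(1, 8), (1, 11), (2, 9), (2, 10), (4, 9), (4, 10), (5, 0), (6, 5), (6, 14), (9, 6), (9, 13), (12, 1), (12, 18), (13, 9), (13, 10), (14, 7), (14, 12), (15, 5), (15, 14), (17, 5), (17, 14), (18, 2), (18, 17)}; affine count = 23; |E(F_19)| = 24.

Discriminant check: Δ ∝ 4a³ + 27b² = 4·10³ + 27·15² = 4·1000 + 27·225 ≡ 5 (mod 19). Nonzero ⇒ E is nonsingular.
For each x ∈ F_19, compute rhs = x³ + 10·x + 15 mod 19, then count y ∈ F_19 with y² ≡ rhs.
  x = 0: rhs = 15, matching y values: none (0 points).
  x = 1: rhs = 7, matching y values: 8, 11 (2 points).
  x = 2: rhs = 5, matching y values: 9, 10 (2 points).
  x = 3: rhs = 15, matching y values: none (0 points).
  x = 4: rhs = 5, matching y values: 9, 10 (2 points).
  x = 5: rhs = 0, matching y values: 0 (1 points).
  x = 6: rhs = 6, matching y values: 5, 14 (2 points).
  x = 7: rhs = 10, matching y values: none (0 points).
  x = 8: rhs = 18, matching y values: none (0 points).
  x = 9: rhs = 17, matching y values: 6, 13 (2 points).
  x = 10: rhs = 13, matching y values: none (0 points).
  x = 11: rhs = 12, matching y values: none (0 points).
  x = 12: rhs = 1, matching y values: 1, 18 (2 points).
  x = 13: rhs = 5, matching y values: 9, 10 (2 points).
  x = 14: rhs = 11, matching y values: 7, 12 (2 points).
  x = 15: rhs = 6, matching y values: 5, 14 (2 points).
  x = 16: rhs = 15, matching y values: none (0 points).
  x = 17: rhs = 6, matching y values: 5, 14 (2 points).
  x = 18: rhs = 4, matching y values: 2, 17 (2 points).
Total affine count: 23.
Full point count |E(F_19)| = 23 + 1 = 24.
Hasse bound: |24 − (19+1)| = |4| = 4 ≤ 2√19 ≈ 8.7178 ✓.


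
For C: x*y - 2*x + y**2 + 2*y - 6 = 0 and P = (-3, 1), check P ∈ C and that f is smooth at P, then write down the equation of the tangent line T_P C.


Tangent line at P: -x + y - 4 = 0.

Step 1: f(-3, 1) = 0, so P lies on C.
Step 2: partial derivatives
  f_x(x, y) = y - 2, f_y(x, y) = x + 2*y + 2.
  f_x(P) = -1, f_y(P) = 1 (gradient nonzero, so P is smooth).
Step 3: tangent line at P: -1·(x − -3) + 1·(y − 1) = 0.
Expanding: -x + y - 4 = 0.


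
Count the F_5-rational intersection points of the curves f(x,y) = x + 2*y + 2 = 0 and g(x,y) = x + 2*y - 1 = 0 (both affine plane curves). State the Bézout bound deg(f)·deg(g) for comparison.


Common zeros: ∅; count = 0; Bézout bound = 1.

deg(f) = 1, deg(g) = 1, so Bézout bound = 1.
Scan x ∈ F_5. For each x, list the y ∈ F_5 with f(x, y) ≡ 0 and those with g(x, y) ≡ 0 (mod 5); the common zeros in that column are the intersection.
  x = 0: f ≡ 0 at y ∈ {4}; g ≡ 0 at y ∈ {3}; common: ∅.
  x = 1: f ≡ 0 at y ∈ {1}; g ≡ 0 at y ∈ {0}; common: ∅.
  x = 2: f ≡ 0 at y ∈ {3}; g ≡ 0 at y ∈ {2}; common: ∅.
  x = 3: f ≡ 0 at y ∈ {0}; g ≡ 0 at y ∈ {4}; common: ∅.
  x = 4: f ≡ 0 at y ∈ {2}; g ≡ 0 at y ∈ {1}; common: ∅.
Collecting: common zeros = ∅, so the count is 0.
Comparison with the Bézout bound: 0 ≤ 1 = deg(f)·deg(g), as expected for curves with no common component (the affine F_5-count falls short of the bound because intersections may lie at infinity, over extension fields, or carry multiplicity).


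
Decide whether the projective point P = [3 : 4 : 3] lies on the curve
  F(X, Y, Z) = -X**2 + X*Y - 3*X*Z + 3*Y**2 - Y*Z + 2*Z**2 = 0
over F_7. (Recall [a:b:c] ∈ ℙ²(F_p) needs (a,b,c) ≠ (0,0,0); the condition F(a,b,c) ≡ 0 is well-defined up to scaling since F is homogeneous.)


F(3,4,3) ≡ 2 (mod 7); P is NOT on the curve.

Evaluate F(3, 4, 3) term-by-term (mod 7).
  -X**2 ↦ -1·9·1·1 = -9
  X*Y ↦ 1·3·4·1 = 12
  -3*X*Z ↦ -3·3·1·3 = -27
  3*Y**2 ↦ 3·1·16·1 = 48
  -Y*Z ↦ -1·1·4·3 = -12
  2*Z**2 ↦ 2·1·1·9 = 18
Sum: F(3, 4, 3) = (-9) + (12) + (-27) + (48) + (-12) + (18) = 30.
Reducing mod 7: 30 ≡ 2 (mod 7).
Since F(a, b, c) ≡ 2 ≠ 0 (mod 7), P does NOT lie on the curve.


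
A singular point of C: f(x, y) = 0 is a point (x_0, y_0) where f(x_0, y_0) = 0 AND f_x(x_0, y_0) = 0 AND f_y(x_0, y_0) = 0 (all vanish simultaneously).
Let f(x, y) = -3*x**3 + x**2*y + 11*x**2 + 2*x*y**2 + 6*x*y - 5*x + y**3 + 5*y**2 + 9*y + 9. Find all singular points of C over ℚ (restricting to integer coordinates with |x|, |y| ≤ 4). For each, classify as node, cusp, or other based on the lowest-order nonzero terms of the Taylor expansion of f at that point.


Singular points: {(1, -2)}; classification: cusp.

Compute partial derivatives:
  f_x = -9*x**2 + 2*x*y + 22*x + 2*y**2 + 6*y - 5.
  f_y = x**2 + 4*x*y + 6*x + 3*y**2 + 10*y + 9.
Scan x_0 ∈ {−4, ..., 4}. For each x_0, f_y(x_0, y) is a polynomial in y; find its integer roots y ∈ {−4, ..., 4}, then test f_x and f at those candidates.
  x = -4: f_y(-4, y) = 3*y**2 - 6*y + 1; no integer root y with |y| ≤ 4.
  x = -3: f_y(-3, y) = 3*y**2 - 2*y; vanishes at y ∈ {0}. (-3, 0): f_x = -152 ≠ 0.
  x = -2: f_y(-2, y) = 3*y**2 + 2*y + 1; no integer root y with |y| ≤ 4.
  x = -1: f_y(-1, y) = 3*y**2 + 6*y + 4; no integer root y with |y| ≤ 4.
  x = 0: f_y(0, y) = 3*y**2 + 10*y + 9; no integer root y with |y| ≤ 4.
  x = 1: f_y(1, y) = 3*y**2 + 14*y + 16; vanishes at y ∈ {-2}. (1, -2): f_x = 0, f = 0 — SINGULAR.
  x = 2: f_y(2, y) = 3*y**2 + 18*y + 25; no integer root y with |y| ≤ 4.
  x = 3: f_y(3, y) = 3*y**2 + 22*y + 36; no integer root y with |y| ≤ 4.
  x = 4: f_y(4, y) = 3*y**2 + 26*y + 49; no integer root y with |y| ≤ 4.
Only singular point on the grid: (1, -2).
Classify: substitute x = 1 + u, y = -2 + v and expand: f = -3*u**3 + u**2*v + 2*u*v**2 + v**3 + v**2.
No constant or linear terms (consistent with a singular point). Quadratic part: v**2. Cubic part: -3*u**3 + u**2*v + 2*u*v**2 + v**3.
The quadratic part v**2 is a perfect square, so there is a single (double) tangent line v = 0, i.e. y = -2. Restricting the cubic part to that line (v = 0) leaves -3*u**3 ≠ 0, so f is not divisible by v and the branch is v² ≈ 3*u**3 to lowest order — this is a cusp.
Classification: cusp.


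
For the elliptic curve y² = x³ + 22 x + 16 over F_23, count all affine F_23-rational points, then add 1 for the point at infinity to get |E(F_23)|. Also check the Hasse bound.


Affine points = {(0, 4), (0, 19), (1, 4), (1, 19), (9, 0), (11, 5), (11, 18), (14, 3), (14, 20), (15, 8), (15, 15), (16, 5), (16, 18), (17, 6), (17, 17), (19, 5), (19, 18), (22, 4), (22, 19)}; affine count = 19; |E(F_23)| = 20.

Discriminant check: Δ ∝ 4a³ + 27b² = 4·22³ + 27·16² = 4·10648 + 27·256 ≡ 8 (mod 23). Nonzero ⇒ E is nonsingular.
For each x ∈ F_23, compute rhs = x³ + 22·x + 16 mod 23, then count y ∈ F_23 with y² ≡ rhs.
  x = 0: rhs = 16, matching y values: 4, 19 (2 points).
  x = 1: rhs = 16, matching y values: 4, 19 (2 points).
  x = 2: rhs = 22, matching y values: none (0 points).
  x = 3: rhs = 17, matching y values: none (0 points).
  x = 4: rhs = 7, matching y values: none (0 points).
  x = 5: rhs = 21, matching y values: none (0 points).
  x = 6: rhs = 19, matching y values: none (0 points).
  x = 7: rhs = 7, matching y values: none (0 points).
  x = 8: rhs = 14, matching y values: none (0 points).
  x = 9: rhs = 0, matching y values: 0 (1 points).
  x = 10: rhs = 17, matching y values: none (0 points).
  x = 11: rhs = 2, matching y values: 5, 18 (2 points).
  x = 12: rhs = 7, matching y values: none (0 points).
  x = 13: rhs = 15, matching y values: none (0 points).
  x = 14: rhs = 9, matching y values: 3, 20 (2 points).
  x = 15: rhs = 18, matching y values: 8, 15 (2 points).
  x = 16: rhs = 2, matching y values: 5, 18 (2 points).
  x = 17: rhs = 13, matching y values: 6, 17 (2 points).
  x = 18: rhs = 11, matching y values: none (0 points).
  x = 19: rhs = 2, matching y values: 5, 18 (2 points).
  x = 20: rhs = 15, matching y values: none (0 points).
  x = 21: rhs = 10, matching y values: none (0 points).
  x = 22: rhs = 16, matching y values: 4, 19 (2 points).
Total affine count: 19.
Full point count |E(F_23)| = 19 + 1 = 20.
Hasse bound: |20 − (23+1)| = |-4| = 4 ≤ 2√23 ≈ 9.5917 ✓.


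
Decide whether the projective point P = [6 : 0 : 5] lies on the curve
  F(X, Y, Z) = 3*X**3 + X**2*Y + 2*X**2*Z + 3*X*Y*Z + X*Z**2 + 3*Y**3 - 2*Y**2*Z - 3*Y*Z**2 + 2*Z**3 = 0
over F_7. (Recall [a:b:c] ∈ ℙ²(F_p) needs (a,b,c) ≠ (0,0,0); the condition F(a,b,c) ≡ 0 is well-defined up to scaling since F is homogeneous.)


F(6,0,5) ≡ 1 (mod 7); P is NOT on the curve.

Evaluate F(6, 0, 5) term-by-term (mod 7).
  3*X**3 ↦ 3·216·1·1 = 648
  X**2*Y ↦ 1·36·0·1 = 0
  2*X**2*Z ↦ 2·36·1·5 = 360
  3*X*Y*Z ↦ 3·6·0·5 = 0
  X*Z**2 ↦ 1·6·1·25 = 150
  3*Y**3 ↦ 3·1·0·1 = 0
  -2*Y**2*Z ↦ -2·1·0·5 = 0
  -3*Y*Z**2 ↦ -3·1·0·25 = 0
  2*Z**3 ↦ 2·1·1·125 = 250
Sum: F(6, 0, 5) = (648) + (0) + (360) + (0) + (150) + (0) + (0) + (0) + (250) = 1408.
Reducing mod 7: 1408 ≡ 1 (mod 7).
Since F(a, b, c) ≡ 1 ≠ 0 (mod 7), P does NOT lie on the curve.


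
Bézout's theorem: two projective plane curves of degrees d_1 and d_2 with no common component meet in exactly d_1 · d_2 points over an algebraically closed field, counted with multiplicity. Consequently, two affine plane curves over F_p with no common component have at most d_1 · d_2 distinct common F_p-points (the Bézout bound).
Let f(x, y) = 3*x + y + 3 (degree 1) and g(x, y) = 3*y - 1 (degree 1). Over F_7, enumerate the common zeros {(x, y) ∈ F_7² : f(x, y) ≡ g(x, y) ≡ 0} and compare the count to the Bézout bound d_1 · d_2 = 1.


Common zeros: {(2, 5)}; count = 1; Bézout bound = 1.

deg(f) = 1, deg(g) = 1, so Bézout bound = 1.
Scan x ∈ F_7. For each x, list the y ∈ F_7 with f(x, y) ≡ 0 and those with g(x, y) ≡ 0 (mod 7); the common zeros in that column are the intersection.
  x = 0: f ≡ 0 at y ∈ {4}; g ≡ 0 at y ∈ {5}; common: ∅.
  x = 1: f ≡ 0 at y ∈ {1}; g ≡ 0 at y ∈ {5}; common: ∅.
  x = 2: f ≡ 0 at y ∈ {5}; g ≡ 0 at y ∈ {5}; common: {5}.
  x = 3: f ≡ 0 at y ∈ {2}; g ≡ 0 at y ∈ {5}; common: ∅.
  x = 4: f ≡ 0 at y ∈ {6}; g ≡ 0 at y ∈ {5}; common: ∅.
  x = 5: f ≡ 0 at y ∈ {3}; g ≡ 0 at y ∈ {5}; common: ∅.
  x = 6: f ≡ 0 at y ∈ {0}; g ≡ 0 at y ∈ {5}; common: ∅.
Collecting: common zeros = {(2, 5)}, so the count is 1.
Comparison with the Bézout bound: 1 ≤ 1 = deg(f)·deg(g), as expected for curves with no common component (the bound is attained).


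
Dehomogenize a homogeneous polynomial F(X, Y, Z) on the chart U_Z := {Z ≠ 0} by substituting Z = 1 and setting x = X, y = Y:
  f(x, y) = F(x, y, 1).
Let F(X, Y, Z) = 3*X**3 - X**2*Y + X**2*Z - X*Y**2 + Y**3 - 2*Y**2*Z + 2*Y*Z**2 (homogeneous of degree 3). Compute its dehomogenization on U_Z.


f(x, y) = 3*x**3 - x**2*y + x**2 - x*y**2 + y**3 - 2*y**2 + 2*y

On U_Z we set Z = 1. Each monomial c·X^i·Y^j·Z^k in F becomes c·x^i·y^j·1^k = c·x^i·y^j.
Substituting Z = 1: F(X, Y, 1) = 3*x**3 - x**2*y + x**2 - x*y**2 + y**3 - 2*y**2 + 2*y.
Note: deg(f) ≤ deg(F) = 3; strict inequality happens when F is divisible by Z (lost terms).


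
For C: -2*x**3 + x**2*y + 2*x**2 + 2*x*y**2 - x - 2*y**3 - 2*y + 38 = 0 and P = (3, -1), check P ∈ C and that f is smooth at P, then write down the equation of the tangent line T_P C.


Tangent line at P: -47*x - 11*y + 130 = 0.

Step 1: f(3, -1) = 0, so P lies on C.
Step 2: partial derivatives
  f_x(x, y) = -6*x**2 + 2*x*y + 4*x + 2*y**2 - 1, f_y(x, y) = x**2 + 4*x*y - 6*y**2 - 2.
  f_x(P) = -47, f_y(P) = -11 (gradient nonzero, so P is smooth).
Step 3: tangent line at P: -47·(x − 3) + -11·(y − -1) = 0.
Expanding: -47*x - 11*y + 130 = 0.


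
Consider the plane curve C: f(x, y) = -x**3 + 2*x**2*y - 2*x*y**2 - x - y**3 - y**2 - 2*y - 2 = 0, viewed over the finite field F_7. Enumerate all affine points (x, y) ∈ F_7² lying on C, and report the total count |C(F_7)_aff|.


Affine F_7-points: {(0, 6), (2, 2), (3, 5), (4, 0), (6, 0), (6, 1)}; count = 6.

For each of the 49 pairs (x, y) ∈ F_7², evaluate f(x, y) mod 7. Record the zeros.
  x = 0: [0↦5, 1↦1, 2↦3, 3↦5, 4↦1, 5↦6, 6↦0]  zeros at y ∈ {6}
  x = 1: [0↦3, 1↦6, 2↦4, 3↦5, 4↦3, 5↦6, 6↦1]  zeros at y ∈ ∅
  x = 2: [0↦2, 1↦2, 2↦0, 3↦4, 4↦1, 5↦6, 6↦6]  zeros at y ∈ {2}
  x = 3: [0↦3, 1↦4, 2↦6, 3↦3, 4↦3, 5↦0, 6↦2]  zeros at y ∈ {5}
  x = 4: [0↦0, 1↦6, 2↦2, 3↦3, 4↦3, 5↦3, 6↦4]  zeros at y ∈ {0}
  x = 5: [0↦1, 1↦2, 2↦3, 3↦5, 4↦2, 5↦2, 6↦6]  zeros at y ∈ ∅
  x = 6: [0↦0, 1↦0, 2↦3, 3↦3, 4↦1, 5↦5, 6↦2]  zeros at y ∈ {0, 1}
Collecting zeros: affine points = {(0, 6), (2, 2), (3, 5), (4, 0), (6, 0), (6, 1)}.
Total count |C(F_7)_aff| = 6.


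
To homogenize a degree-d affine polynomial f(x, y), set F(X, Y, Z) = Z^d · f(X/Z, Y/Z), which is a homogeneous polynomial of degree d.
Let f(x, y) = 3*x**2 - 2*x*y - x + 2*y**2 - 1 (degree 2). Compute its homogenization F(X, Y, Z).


F(X, Y, Z) = 3*X**2 - 2*X*Y - X*Z + 2*Y**2 - Z**2

deg(f) = 2.
Substitute x = X/Z, y = Y/Z into f, then multiply by Z^2.
  monomial 3·x^2·y^0 ↦ 3·X^2·Y^0·Z^0.
  monomial -2·x^1·y^1 ↦ -2·X^1·Y^1·Z^0.
  monomial -1·x^1·y^0 ↦ -1·X^1·Y^0·Z^1.
  monomial 2·x^0·y^2 ↦ 2·X^0·Y^2·Z^0.
  monomial -1·x^0·y^0 ↦ -1·X^0·Y^0·Z^2.
Collecting: F(X, Y, Z) = 3*X**2 - 2*X*Y - X*Z + 2*Y**2 - Z**2.


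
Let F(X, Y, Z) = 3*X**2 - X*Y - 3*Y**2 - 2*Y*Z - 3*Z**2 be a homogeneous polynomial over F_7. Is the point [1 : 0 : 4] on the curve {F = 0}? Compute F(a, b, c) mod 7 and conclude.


F(1,0,4) ≡ 4 (mod 7); P is NOT on the curve.

Evaluate F(1, 0, 4) term-by-term (mod 7).
  3*X**2 ↦ 3·1·1·1 = 3
  -X*Y ↦ -1·1·0·1 = 0
  -3*Y**2 ↦ -3·1·0·1 = 0
  -2*Y*Z ↦ -2·1·0·4 = 0
  -3*Z**2 ↦ -3·1·1·16 = -48
Sum: F(1, 0, 4) = (3) + (0) + (0) + (0) + (-48) = -45.
Reducing mod 7: -45 ≡ 4 (mod 7).
Since F(a, b, c) ≡ 4 ≠ 0 (mod 7), P does NOT lie on the curve.


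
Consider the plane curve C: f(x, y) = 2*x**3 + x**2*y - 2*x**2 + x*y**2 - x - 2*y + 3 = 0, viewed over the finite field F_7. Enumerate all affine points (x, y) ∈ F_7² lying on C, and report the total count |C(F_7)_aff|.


Affine F_7-points: {(0, 5), (1, 4), (2, 2), (2, 4), (3, 3), (3, 4), (6, 0), (6, 6)}; count = 8.

For each of the 49 pairs (x, y) ∈ F_7², evaluate f(x, y) mod 7. Record the zeros.
  x = 0: [0↦3, 1↦1, 2↦6, 3↦4, 4↦2, 5↦0, 6↦5]  zeros at y ∈ {5}
  x = 1: [0↦2, 1↦2, 2↦4, 3↦1, 4↦0, 5↦1, 6↦4]  zeros at y ∈ {4}
  x = 2: [0↦2, 1↦6, 2↦0, 3↦5, 4↦0, 5↦6, 6↦2]  zeros at y ∈ {2, 4}
  x = 3: [0↦1, 1↦4, 2↦6, 3↦0, 4↦0, 5↦6, 6↦4]  zeros at y ∈ {3, 4}
  x = 4: [0↦4, 1↦1, 2↦6, 3↦5, 4↦5, 5↦6, 6↦1]  zeros at y ∈ ∅
  x = 5: [0↦2, 1↦2, 2↦5, 3↦4, 4↦6, 5↦4, 6↦5]  zeros at y ∈ ∅
  x = 6: [0↦0, 1↦5, 2↦1, 3↦2, 4↦1, 5↦5, 6↦0]  zeros at y ∈ {0, 6}
Collecting zeros: affine points = {(0, 5), (1, 4), (2, 2), (2, 4), (3, 3), (3, 4), (6, 0), (6, 6)}.
Total count |C(F_7)_aff| = 8.


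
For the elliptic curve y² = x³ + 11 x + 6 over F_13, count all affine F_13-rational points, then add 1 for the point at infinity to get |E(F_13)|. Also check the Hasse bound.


Affine points = {(2, 6), (2, 7), (3, 1), (3, 12), (4, 6), (4, 7), (5, 2), (5, 11), (7, 6), (7, 7)}; affine count = 10; |E(F_13)| = 11.

Discriminant check: Δ ∝ 4a³ + 27b² = 4·11³ + 27·6² = 4·1331 + 27·36 ≡ 4 (mod 13). Nonzero ⇒ E is nonsingular.
For each x ∈ F_13, compute rhs = x³ + 11·x + 6 mod 13, then count y ∈ F_13 with y² ≡ rhs.
  x = 0: rhs = 6, matching y values: none (0 points).
  x = 1: rhs = 5, matching y values: none (0 points).
  x = 2: rhs = 10, matching y values: 6, 7 (2 points).
  x = 3: rhs = 1, matching y values: 1, 12 (2 points).
  x = 4: rhs = 10, matching y values: 6, 7 (2 points).
  x = 5: rhs = 4, matching y values: 2, 11 (2 points).
  x = 6: rhs = 2, matching y values: none (0 points).
  x = 7: rhs = 10, matching y values: 6, 7 (2 points).
  x = 8: rhs = 8, matching y values: none (0 points).
  x = 9: rhs = 2, matching y values: none (0 points).
  x = 10: rhs = 11, matching y values: none (0 points).
  x = 11: rhs = 2, matching y values: none (0 points).
  x = 12: rhs = 7, matching y values: none (0 points).
Total affine count: 10.
Full point count |E(F_13)| = 10 + 1 = 11.
Hasse bound: |11 − (13+1)| = |-3| = 3 ≤ 2√13 ≈ 7.2111 ✓.


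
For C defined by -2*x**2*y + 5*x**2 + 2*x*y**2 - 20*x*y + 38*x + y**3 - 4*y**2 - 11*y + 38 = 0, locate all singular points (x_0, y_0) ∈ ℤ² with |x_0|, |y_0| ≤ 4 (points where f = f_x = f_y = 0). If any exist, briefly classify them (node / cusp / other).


Singular points: {(-2, 3)}; classification: node.

Compute partial derivatives:
  f_x = -4*x*y + 10*x + 2*y**2 - 20*y + 38.
  f_y = -2*x**2 + 4*x*y - 20*x + 3*y**2 - 8*y - 11.
Scan x_0 ∈ {−4, ..., 4}. For each x_0, f_y(x_0, y) is a polynomial in y; find its integer roots y ∈ {−4, ..., 4}, then test f_x and f at those candidates.
  x = -4: f_y(-4, y) = 3*y**2 - 24*y + 37; no integer root y with |y| ≤ 4.
  x = -3: f_y(-3, y) = 3*y**2 - 20*y + 31; no integer root y with |y| ≤ 4.
  x = -2: f_y(-2, y) = 3*y**2 - 16*y + 21; vanishes at y ∈ {3}. (-2, 3): f_x = 0, f = 0 — SINGULAR.
  x = -1: f_y(-1, y) = 3*y**2 - 12*y + 7; no integer root y with |y| ≤ 4.
  x = 0: f_y(0, y) = 3*y**2 - 8*y - 11; vanishes at y ∈ {-1}. (0, -1): f_x = 60 ≠ 0.
  x = 1: f_y(1, y) = 3*y**2 - 4*y - 33; no integer root y with |y| ≤ 4.
  x = 2: f_y(2, y) = 3*y**2 - 59; no integer root y with |y| ≤ 4.
  x = 3: f_y(3, y) = 3*y**2 + 4*y - 89; no integer root y with |y| ≤ 4.
  x = 4: f_y(4, y) = 3*y**2 + 8*y - 123; no integer root y with |y| ≤ 4.
Only singular point on the grid: (-2, 3).
Classify: substitute x = -2 + u, y = 3 + v and expand: f = -2*u**2*v - u**2 + 2*u*v**2 + v**3 + v**2.
No constant or linear terms (consistent with a singular point). Quadratic part: -u**2 + v**2. Cubic part: -2*u**2*v + 2*u*v**2 + v**3.
The quadratic part v**2 - u**2 = (v − u)(v + u) splits into two distinct linear factors, so there are two distinct tangent lines y − 3 = ±(x − -2) — this is a node (ordinary double point).
Classification: node.


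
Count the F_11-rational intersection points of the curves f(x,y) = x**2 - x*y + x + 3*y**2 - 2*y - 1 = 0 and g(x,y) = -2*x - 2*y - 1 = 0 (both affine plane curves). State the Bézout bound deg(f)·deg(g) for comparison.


Common zeros: ∅; count = 0; Bézout bound = 2.

deg(f) = 2, deg(g) = 1, so Bézout bound = 2.
Scan x ∈ F_11. For each x, list the y ∈ F_11 with f(x, y) ≡ 0 and those with g(x, y) ≡ 0 (mod 11); the common zeros in that column are the intersection.
  x = 0: f ≡ 0 at y ∈ {1, 7}; g ≡ 0 at y ∈ {5}; common: ∅.
  x = 1: f ≡ 0 at y ∈ ∅; g ≡ 0 at y ∈ {4}; common: ∅.
  x = 2: f ≡ 0 at y ∈ {8}; g ≡ 0 at y ∈ {3}; common: ∅.
  x = 3: f ≡ 0 at y ∈ {0, 9}; g ≡ 0 at y ∈ {2}; common: ∅.
  x = 4: f ≡ 0 at y ∈ ∅; g ≡ 0 at y ∈ {1}; common: ∅.
  x = 5: f ≡ 0 at y ∈ {8, 9}; g ≡ 0 at y ∈ {0}; common: ∅.
  x = 6: f ≡ 0 at y ∈ {3, 7}; g ≡ 0 at y ∈ {10}; common: ∅.
  x = 7: f ≡ 0 at y ∈ {0, 3}; g ≡ 0 at y ∈ {9}; common: ∅.
  x = 8: f ≡ 0 at y ∈ ∅; g ≡ 0 at y ∈ {8}; common: ∅.
  x = 9: f ≡ 0 at y ∈ ∅; g ≡ 0 at y ∈ {7}; common: ∅.
  x = 10: f ≡ 0 at y ∈ ∅; g ≡ 0 at y ∈ {6}; common: ∅.
Collecting: common zeros = ∅, so the count is 0.
Comparison with the Bézout bound: 0 ≤ 2 = deg(f)·deg(g), as expected for curves with no common component (the affine F_11-count falls short of the bound because intersections may lie at infinity, over extension fields, or carry multiplicity).


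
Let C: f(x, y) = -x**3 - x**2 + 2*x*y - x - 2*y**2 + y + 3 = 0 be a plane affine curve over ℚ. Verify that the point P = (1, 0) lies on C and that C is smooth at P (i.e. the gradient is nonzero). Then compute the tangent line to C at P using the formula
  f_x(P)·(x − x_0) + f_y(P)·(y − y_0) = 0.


Tangent line at P: -6*x + 3*y + 6 = 0.

Step 1: f(1, 0) = 0, so P lies on C.
Step 2: partial derivatives
  f_x(x, y) = -3*x**2 - 2*x + 2*y - 1, f_y(x, y) = 2*x - 4*y + 1.
  f_x(P) = -6, f_y(P) = 3 (gradient nonzero, so P is smooth).
Step 3: tangent line at P: -6·(x − 1) + 3·(y − 0) = 0.
Expanding: -6*x + 3*y + 6 = 0.


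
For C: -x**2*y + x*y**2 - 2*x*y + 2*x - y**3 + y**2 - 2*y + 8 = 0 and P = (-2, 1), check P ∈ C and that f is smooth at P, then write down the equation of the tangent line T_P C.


Tangent line at P: 5*x - 7*y + 17 = 0.

Step 1: f(-2, 1) = 0, so P lies on C.
Step 2: partial derivatives
  f_x(x, y) = -2*x*y + y**2 - 2*y + 2, f_y(x, y) = -x**2 + 2*x*y - 2*x - 3*y**2 + 2*y - 2.
  f_x(P) = 5, f_y(P) = -7 (gradient nonzero, so P is smooth).
Step 3: tangent line at P: 5·(x − -2) + -7·(y − 1) = 0.
Expanding: 5*x - 7*y + 17 = 0.


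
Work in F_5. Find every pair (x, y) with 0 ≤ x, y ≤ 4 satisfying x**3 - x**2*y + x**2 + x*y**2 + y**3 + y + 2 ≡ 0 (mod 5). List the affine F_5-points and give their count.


Affine F_5-points: {(0, 4), (1, 3), (2, 3), (4, 3), (4, 4)}; count = 5.

For each of the 25 pairs (x, y) ∈ F_5², evaluate f(x, y) mod 5. Record the zeros.
  x = 0: [0↦2, 1↦4, 2↦2, 3↦2, 4↦0]  zeros at y ∈ {4}
  x = 1: [0↦4, 1↦1, 2↦1, 3↦0, 4↦4]  zeros at y ∈ {3}
  x = 2: [0↦4, 1↦4, 2↦4, 3↦0, 4↦3]  zeros at y ∈ {3}
  x = 3: [0↦3, 1↦4, 2↦2, 3↦3, 4↦3]  zeros at y ∈ ∅
  x = 4: [0↦2, 1↦2, 2↦1, 3↦0, 4↦0]  zeros at y ∈ {3, 4}
Collecting zeros: affine points = {(0, 4), (1, 3), (2, 3), (4, 3), (4, 4)}.
Total count |C(F_5)_aff| = 5.


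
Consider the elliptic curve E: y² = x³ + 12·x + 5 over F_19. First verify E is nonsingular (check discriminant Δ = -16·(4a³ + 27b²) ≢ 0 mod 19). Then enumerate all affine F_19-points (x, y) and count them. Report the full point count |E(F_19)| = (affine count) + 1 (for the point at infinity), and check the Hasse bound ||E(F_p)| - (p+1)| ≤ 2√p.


Affine points = {(0, 9), (0, 10), (3, 7), (3, 12), (5, 0), (8, 9), (8, 10), (9, 5), (9, 14), (10, 2), (10, 17), (11, 9), (11, 10), (15, 8), (15, 11), (17, 7), (17, 12), (18, 7), (18, 12)}; affine count = 19; |E(F_19)| = 20.

Discriminant check: Δ ∝ 4a³ + 27b² = 4·12³ + 27·5² = 4·1728 + 27·25 ≡ 6 (mod 19). Nonzero ⇒ E is nonsingular.
For each x ∈ F_19, compute rhs = x³ + 12·x + 5 mod 19, then count y ∈ F_19 with y² ≡ rhs.
  x = 0: rhs = 5, matching y values: 9, 10 (2 points).
  x = 1: rhs = 18, matching y values: none (0 points).
  x = 2: rhs = 18, matching y values: none (0 points).
  x = 3: rhs = 11, matching y values: 7, 12 (2 points).
  x = 4: rhs = 3, matching y values: none (0 points).
  x = 5: rhs = 0, matching y values: 0 (1 points).
  x = 6: rhs = 8, matching y values: none (0 points).
  x = 7: rhs = 14, matching y values: none (0 points).
  x = 8: rhs = 5, matching y values: 9, 10 (2 points).
  x = 9: rhs = 6, matching y values: 5, 14 (2 points).
  x = 10: rhs = 4, matching y values: 2, 17 (2 points).
  x = 11: rhs = 5, matching y values: 9, 10 (2 points).
  x = 12: rhs = 15, matching y values: none (0 points).
  x = 13: rhs = 2, matching y values: none (0 points).
  x = 14: rhs = 10, matching y values: none (0 points).
  x = 15: rhs = 7, matching y values: 8, 11 (2 points).
  x = 16: rhs = 18, matching y values: none (0 points).
  x = 17: rhs = 11, matching y values: 7, 12 (2 points).
  x = 18: rhs = 11, matching y values: 7, 12 (2 points).
Total affine count: 19.
Full point count |E(F_19)| = 19 + 1 = 20.
Hasse bound: |20 − (19+1)| = |0| = 0 ≤ 2√19 ≈ 8.7178 ✓.


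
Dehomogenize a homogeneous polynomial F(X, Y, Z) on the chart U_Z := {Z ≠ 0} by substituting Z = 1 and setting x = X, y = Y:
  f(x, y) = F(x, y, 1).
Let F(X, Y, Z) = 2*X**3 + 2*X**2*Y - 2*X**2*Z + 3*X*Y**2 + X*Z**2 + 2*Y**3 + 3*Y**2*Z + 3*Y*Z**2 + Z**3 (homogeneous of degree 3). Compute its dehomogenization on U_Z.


f(x, y) = 2*x**3 + 2*x**2*y - 2*x**2 + 3*x*y**2 + x + 2*y**3 + 3*y**2 + 3*y + 1

On U_Z we set Z = 1. Each monomial c·X^i·Y^j·Z^k in F becomes c·x^i·y^j·1^k = c·x^i·y^j.
Substituting Z = 1: F(X, Y, 1) = 2*x**3 + 2*x**2*y - 2*x**2 + 3*x*y**2 + x + 2*y**3 + 3*y**2 + 3*y + 1.
Note: deg(f) ≤ deg(F) = 3; strict inequality happens when F is divisible by Z (lost terms).


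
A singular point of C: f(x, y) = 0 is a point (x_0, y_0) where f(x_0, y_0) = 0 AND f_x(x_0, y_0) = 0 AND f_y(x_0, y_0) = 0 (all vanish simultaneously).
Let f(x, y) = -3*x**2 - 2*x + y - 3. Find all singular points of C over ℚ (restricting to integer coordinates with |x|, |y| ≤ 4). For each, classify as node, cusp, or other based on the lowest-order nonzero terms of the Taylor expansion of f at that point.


No singular points in the scanned grid; C is smooth there.

Compute partial derivatives:
  f_x = -6*x - 2.
  f_y = 1.
f_y = 1 is a nonzero constant, so f_y never vanishes: no point (x, y) can satisfy f = f_x = f_y = 0. In particular no (x, y) ∈ {−4, ..., 4}² is singular; the curve is smooth.


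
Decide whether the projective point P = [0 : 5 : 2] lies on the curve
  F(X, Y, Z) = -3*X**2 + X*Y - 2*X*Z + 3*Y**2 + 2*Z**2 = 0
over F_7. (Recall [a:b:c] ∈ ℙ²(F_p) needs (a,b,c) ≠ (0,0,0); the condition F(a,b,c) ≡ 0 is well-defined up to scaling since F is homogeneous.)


F(0,5,2) ≡ 6 (mod 7); P is NOT on the curve.

Evaluate F(0, 5, 2) term-by-term (mod 7).
  -3*X**2 ↦ -3·0·1·1 = 0
  X*Y ↦ 1·0·5·1 = 0
  -2*X*Z ↦ -2·0·1·2 = 0
  3*Y**2 ↦ 3·1·25·1 = 75
  2*Z**2 ↦ 2·1·1·4 = 8
Sum: F(0, 5, 2) = (0) + (0) + (0) + (75) + (8) = 83.
Reducing mod 7: 83 ≡ 6 (mod 7).
Since F(a, b, c) ≡ 6 ≠ 0 (mod 7), P does NOT lie on the curve.


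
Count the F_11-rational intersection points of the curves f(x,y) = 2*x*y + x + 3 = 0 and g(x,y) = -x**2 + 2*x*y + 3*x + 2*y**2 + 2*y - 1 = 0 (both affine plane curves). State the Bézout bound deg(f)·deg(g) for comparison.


Common zeros: ∅; count = 0; Bézout bound = 4.

deg(f) = 2, deg(g) = 2, so Bézout bound = 4.
Scan x ∈ F_11. For each x, list the y ∈ F_11 with f(x, y) ≡ 0 and those with g(x, y) ≡ 0 (mod 11); the common zeros in that column are the intersection.
  x = 0: f ≡ 0 at y ∈ ∅; g ≡ 0 at y ∈ {2, 8}; common: ∅.
  x = 1: f ≡ 0 at y ∈ {9}; g ≡ 0 at y ∈ ∅; common: ∅.
  x = 2: f ≡ 0 at y ∈ {7}; g ≡ 0 at y ∈ ∅; common: ∅.
  x = 3: f ≡ 0 at y ∈ {10}; g ≡ 0 at y ∈ ∅; common: ∅.
  x = 4: f ≡ 0 at y ∈ {6}; g ≡ 0 at y ∈ ∅; common: ∅.
  x = 5: f ≡ 0 at y ∈ {8}; g ≡ 0 at y ∈ {0, 5}; common: ∅.
  x = 6: f ≡ 0 at y ∈ {2}; g ≡ 0 at y ∈ ∅; common: ∅.
  x = 7: f ≡ 0 at y ∈ {4}; g ≡ 0 at y ∈ {1, 2}; common: ∅.
  x = 8: f ≡ 0 at y ∈ {0}; g ≡ 0 at y ∈ {5, 8}; common: ∅.
  x = 9: f ≡ 0 at y ∈ {3}; g ≡ 0 at y ∈ {0, 1}; common: ∅.
  x = 10: f ≡ 0 at y ∈ {1}; g ≡ 0 at y ∈ ∅; common: ∅.
Collecting: common zeros = ∅, so the count is 0.
Comparison with the Bézout bound: 0 ≤ 4 = deg(f)·deg(g), as expected for curves with no common component (the affine F_11-count falls short of the bound because intersections may lie at infinity, over extension fields, or carry multiplicity).


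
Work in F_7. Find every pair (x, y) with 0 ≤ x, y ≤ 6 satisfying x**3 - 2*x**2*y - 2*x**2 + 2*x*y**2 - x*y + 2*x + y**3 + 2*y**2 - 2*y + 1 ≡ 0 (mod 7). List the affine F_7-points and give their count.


Affine F_7-points: {(2, 1), (4, 1), (5, 1), (5, 2), (5, 6), (6, 3)}; count = 6.

For each of the 49 pairs (x, y) ∈ F_7², evaluate f(x, y) mod 7. Record the zeros.
  x = 0: [0↦1, 1↦2, 2↦6, 3↦5, 4↦5, 5↦5, 6↦4]  zeros at y ∈ ∅
  x = 1: [0↦2, 1↦2, 2↦2, 3↦1, 4↦5, 5↦6, 6↦3]  zeros at y ∈ ∅
  x = 2: [0↦5, 1↦0, 2↦6, 3↦1, 4↦5, 5↦3, 6↦1]  zeros at y ∈ {1}
  x = 3: [0↦2, 1↦2, 2↦3, 3↦4, 4↦4, 5↦2, 6↦4]  zeros at y ∈ ∅
  x = 4: [0↦6, 1↦0, 2↦6, 3↦2, 4↦1, 5↦2, 6↦4]  zeros at y ∈ {1}
  x = 5: [0↦2, 1↦0, 2↦0, 3↦1, 4↦2, 5↦2, 6↦0]  zeros at y ∈ {1, 2, 6}
  x = 6: [0↦3, 1↦1, 2↦5, 3↦0, 4↦6, 5↦1, 6↦5]  zeros at y ∈ {3}
Collecting zeros: affine points = {(2, 1), (4, 1), (5, 1), (5, 2), (5, 6), (6, 3)}.
Total count |C(F_7)_aff| = 6.


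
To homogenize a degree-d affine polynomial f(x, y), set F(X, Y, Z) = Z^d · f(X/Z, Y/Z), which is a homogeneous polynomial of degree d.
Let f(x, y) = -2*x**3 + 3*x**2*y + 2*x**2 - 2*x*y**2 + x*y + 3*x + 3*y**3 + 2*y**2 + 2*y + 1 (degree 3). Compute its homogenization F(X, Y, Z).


F(X, Y, Z) = -2*X**3 + 3*X**2*Y + 2*X**2*Z - 2*X*Y**2 + X*Y*Z + 3*X*Z**2 + 3*Y**3 + 2*Y**2*Z + 2*Y*Z**2 + Z**3

deg(f) = 3.
Substitute x = X/Z, y = Y/Z into f, then multiply by Z^3.
  monomial -2·x^3·y^0 ↦ -2·X^3·Y^0·Z^0.
  monomial 3·x^2·y^1 ↦ 3·X^2·Y^1·Z^0.
  monomial 2·x^2·y^0 ↦ 2·X^2·Y^0·Z^1.
  monomial -2·x^1·y^2 ↦ -2·X^1·Y^2·Z^0.
  monomial 1·x^1·y^1 ↦ 1·X^1·Y^1·Z^1.
  monomial 3·x^1·y^0 ↦ 3·X^1·Y^0·Z^2.
  monomial 3·x^0·y^3 ↦ 3·X^0·Y^3·Z^0.
  monomial 2·x^0·y^2 ↦ 2·X^0·Y^2·Z^1.
  monomial 2·x^0·y^1 ↦ 2·X^0·Y^1·Z^2.
  monomial 1·x^0·y^0 ↦ 1·X^0·Y^0·Z^3.
Collecting: F(X, Y, Z) = -2*X**3 + 3*X**2*Y + 2*X**2*Z - 2*X*Y**2 + X*Y*Z + 3*X*Z**2 + 3*Y**3 + 2*Y**2*Z + 2*Y*Z**2 + Z**3.
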